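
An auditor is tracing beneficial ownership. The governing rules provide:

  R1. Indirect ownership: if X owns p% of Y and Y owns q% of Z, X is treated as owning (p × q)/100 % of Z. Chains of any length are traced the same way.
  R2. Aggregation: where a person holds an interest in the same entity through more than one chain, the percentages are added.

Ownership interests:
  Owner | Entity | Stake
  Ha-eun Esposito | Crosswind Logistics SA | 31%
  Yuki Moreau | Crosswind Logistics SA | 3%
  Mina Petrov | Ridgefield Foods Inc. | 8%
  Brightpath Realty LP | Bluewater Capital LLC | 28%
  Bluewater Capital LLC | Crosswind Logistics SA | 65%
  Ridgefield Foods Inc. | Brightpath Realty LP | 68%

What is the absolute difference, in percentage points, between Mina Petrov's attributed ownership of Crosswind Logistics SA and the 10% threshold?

9.00992

Chain via Ridgefield Foods Inc. → Brightpath Realty LP → Bluewater Capital LLC (R1): 8% × 68% × 28% × 65% = 0.99008% of Crosswind Logistics SA.
0.99008% falls short of the 10% threshold by 9.00992 percentage points.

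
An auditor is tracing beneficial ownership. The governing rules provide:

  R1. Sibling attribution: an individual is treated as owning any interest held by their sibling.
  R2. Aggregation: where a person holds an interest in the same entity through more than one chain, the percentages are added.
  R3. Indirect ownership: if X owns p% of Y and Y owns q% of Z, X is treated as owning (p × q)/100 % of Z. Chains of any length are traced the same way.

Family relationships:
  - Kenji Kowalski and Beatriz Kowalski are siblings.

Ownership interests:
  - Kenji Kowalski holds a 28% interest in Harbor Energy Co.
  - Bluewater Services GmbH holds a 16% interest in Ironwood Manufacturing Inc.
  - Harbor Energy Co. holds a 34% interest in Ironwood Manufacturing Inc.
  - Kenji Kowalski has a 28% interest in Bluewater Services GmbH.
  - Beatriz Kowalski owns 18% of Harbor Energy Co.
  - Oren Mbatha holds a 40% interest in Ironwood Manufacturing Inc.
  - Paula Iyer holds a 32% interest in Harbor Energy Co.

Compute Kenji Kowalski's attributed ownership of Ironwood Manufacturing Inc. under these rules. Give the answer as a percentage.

By sibling attribution (R1), Kenji Kowalski is treated as also owning Beatriz Kowalski's interest in Harbor Energy Co, giving 28% + 18% = 46%.
Chain via Bluewater Services GmbH (R3): 28% × 16% = 4.48% of Ironwood Manufacturing Inc.
Chain via Harbor Energy Co. (R3): 46% × 34% = 15.64% of Ironwood Manufacturing Inc.
Aggregating (R2): 4.48% + 15.64% = 20.12%.

20.12%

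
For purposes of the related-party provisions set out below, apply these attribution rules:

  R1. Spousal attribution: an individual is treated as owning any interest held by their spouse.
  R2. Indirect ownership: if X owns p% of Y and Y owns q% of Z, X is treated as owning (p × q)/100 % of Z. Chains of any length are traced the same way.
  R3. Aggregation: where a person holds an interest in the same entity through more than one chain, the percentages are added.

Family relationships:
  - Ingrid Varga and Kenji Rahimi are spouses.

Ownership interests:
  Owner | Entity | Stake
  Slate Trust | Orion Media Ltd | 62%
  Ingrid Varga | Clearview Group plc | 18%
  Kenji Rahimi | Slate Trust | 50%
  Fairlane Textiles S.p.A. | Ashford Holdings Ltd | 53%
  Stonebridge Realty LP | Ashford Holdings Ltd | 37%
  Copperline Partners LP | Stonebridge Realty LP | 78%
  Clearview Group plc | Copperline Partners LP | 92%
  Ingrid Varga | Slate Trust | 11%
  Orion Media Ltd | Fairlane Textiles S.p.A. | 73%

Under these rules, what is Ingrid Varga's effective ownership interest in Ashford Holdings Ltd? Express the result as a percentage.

By spousal attribution (R1), Ingrid Varga is treated as also owning Kenji Rahimi's interest in Slate Trust, giving 11% + 50% = 61%.
Chain via Slate Trust → Orion Media Ltd → Fairlane Textiles S.p.A. (R2): 61% × 62% × 73% × 53% = 14.632558% of Ashford Holdings Ltd.
Chain via Clearview Group plc → Copperline Partners LP → Stonebridge Realty LP (R2): 18% × 92% × 78% × 37% = 4.779216% of Ashford Holdings Ltd.
Aggregating (R3): 14.632558% + 4.779216% = 19.411774%.

19.411774%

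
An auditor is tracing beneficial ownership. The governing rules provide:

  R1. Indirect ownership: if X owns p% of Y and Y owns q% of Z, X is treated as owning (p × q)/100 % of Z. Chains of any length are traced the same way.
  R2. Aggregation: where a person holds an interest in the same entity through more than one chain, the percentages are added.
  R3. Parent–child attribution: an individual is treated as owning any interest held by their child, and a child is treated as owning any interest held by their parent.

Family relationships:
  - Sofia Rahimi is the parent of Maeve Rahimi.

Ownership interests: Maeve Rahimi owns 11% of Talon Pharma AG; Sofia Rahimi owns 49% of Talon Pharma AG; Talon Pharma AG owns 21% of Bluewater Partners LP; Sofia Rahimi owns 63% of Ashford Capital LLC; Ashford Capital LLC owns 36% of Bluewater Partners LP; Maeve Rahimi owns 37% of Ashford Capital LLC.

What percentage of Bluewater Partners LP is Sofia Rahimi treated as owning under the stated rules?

By parent–child attribution (R3), Sofia Rahimi is treated as also owning Maeve Rahimi's interest in Talon Pharma AG, giving 49% + 11% = 60%.
By parent–child attribution (R3), Sofia Rahimi is treated as also owning Maeve Rahimi's interest in Ashford Capital LLC, giving 63% + 37% = 100%.
Chain via Talon Pharma AG (R1): 60% × 21% = 12.6% of Bluewater Partners LP.
Chain via Ashford Capital LLC (R1): 100% × 36% = 36% of Bluewater Partners LP.
Aggregating (R2): 12.6% + 36% = 48.6%.

48.6%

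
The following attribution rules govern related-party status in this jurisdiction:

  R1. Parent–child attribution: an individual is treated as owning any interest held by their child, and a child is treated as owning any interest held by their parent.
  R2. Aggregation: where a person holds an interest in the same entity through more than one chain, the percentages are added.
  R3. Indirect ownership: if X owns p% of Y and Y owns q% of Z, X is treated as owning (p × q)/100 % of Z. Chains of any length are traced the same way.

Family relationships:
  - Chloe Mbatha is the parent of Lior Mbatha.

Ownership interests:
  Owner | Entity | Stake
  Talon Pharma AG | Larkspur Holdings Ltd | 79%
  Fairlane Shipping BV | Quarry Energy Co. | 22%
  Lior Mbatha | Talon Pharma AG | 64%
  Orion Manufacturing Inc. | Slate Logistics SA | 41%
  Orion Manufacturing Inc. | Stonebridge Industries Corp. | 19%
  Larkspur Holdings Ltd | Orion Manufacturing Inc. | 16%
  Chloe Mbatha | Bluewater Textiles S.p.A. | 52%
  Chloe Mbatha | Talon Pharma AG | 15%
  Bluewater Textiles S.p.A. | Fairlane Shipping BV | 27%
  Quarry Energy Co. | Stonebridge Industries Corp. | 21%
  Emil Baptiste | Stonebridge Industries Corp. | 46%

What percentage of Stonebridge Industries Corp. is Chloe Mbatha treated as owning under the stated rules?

By parent–child attribution (R1), Chloe Mbatha is treated as also owning Lior Mbatha's interest in Talon Pharma AG, giving 15% + 64% = 79%.
Chain via Talon Pharma AG → Larkspur Holdings Ltd → Orion Manufacturing Inc. (R3): 79% × 79% × 16% × 19% = 1.897264% of Stonebridge Industries Corp.
Chain via Bluewater Textiles S.p.A. → Fairlane Shipping BV → Quarry Energy Co. (R3): 52% × 27% × 22% × 21% = 0.648648% of Stonebridge Industries Corp.
Aggregating (R2): 1.897264% + 0.648648% = 2.545912%.

2.545912%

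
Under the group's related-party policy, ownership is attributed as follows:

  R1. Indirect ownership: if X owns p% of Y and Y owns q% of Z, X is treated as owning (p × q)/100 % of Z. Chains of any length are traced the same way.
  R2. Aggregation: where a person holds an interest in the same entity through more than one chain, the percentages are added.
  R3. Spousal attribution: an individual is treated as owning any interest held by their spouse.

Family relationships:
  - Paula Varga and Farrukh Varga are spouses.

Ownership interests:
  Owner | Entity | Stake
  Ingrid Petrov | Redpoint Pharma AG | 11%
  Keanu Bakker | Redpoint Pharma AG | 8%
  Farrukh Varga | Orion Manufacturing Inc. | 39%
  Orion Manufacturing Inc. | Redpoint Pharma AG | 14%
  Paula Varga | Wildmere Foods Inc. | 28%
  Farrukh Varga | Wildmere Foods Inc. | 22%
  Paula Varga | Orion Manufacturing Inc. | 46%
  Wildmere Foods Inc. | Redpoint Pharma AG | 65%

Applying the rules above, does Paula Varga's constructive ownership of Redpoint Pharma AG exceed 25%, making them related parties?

Yes

By spousal attribution (R3), Paula Varga is treated as also owning Farrukh Varga's interest in Wildmere Foods Inc, giving 28% + 22% = 50%.
By spousal attribution (R3), Paula Varga is treated as also owning Farrukh Varga's interest in Orion Manufacturing Inc, giving 46% + 39% = 85%.
Chain via Wildmere Foods Inc. (R1): 50% × 65% = 32.5% of Redpoint Pharma AG.
Chain via Orion Manufacturing Inc. (R1): 85% × 14% = 11.9% of Redpoint Pharma AG.
Aggregating (R2): 32.5% + 11.9% = 44.4%.
44.4% exceeds the 25% threshold, so Paula is a related party to Redpoint Pharma AG.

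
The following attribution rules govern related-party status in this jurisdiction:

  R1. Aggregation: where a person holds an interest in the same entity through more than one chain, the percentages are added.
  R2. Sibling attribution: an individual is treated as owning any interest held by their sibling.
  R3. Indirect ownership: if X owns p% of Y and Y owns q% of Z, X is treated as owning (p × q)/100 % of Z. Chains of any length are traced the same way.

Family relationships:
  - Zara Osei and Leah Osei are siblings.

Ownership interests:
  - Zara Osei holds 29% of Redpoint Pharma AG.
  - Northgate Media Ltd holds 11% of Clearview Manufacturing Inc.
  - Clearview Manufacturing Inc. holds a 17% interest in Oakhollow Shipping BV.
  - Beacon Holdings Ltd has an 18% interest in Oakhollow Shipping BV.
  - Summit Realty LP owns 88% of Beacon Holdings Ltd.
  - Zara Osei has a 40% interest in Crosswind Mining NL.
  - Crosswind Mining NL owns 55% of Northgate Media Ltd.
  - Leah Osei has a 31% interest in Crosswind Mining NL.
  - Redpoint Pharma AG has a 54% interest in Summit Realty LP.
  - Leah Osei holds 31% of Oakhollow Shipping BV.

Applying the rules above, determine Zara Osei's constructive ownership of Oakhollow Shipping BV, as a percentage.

By sibling attribution (R2), Zara Osei is treated as also owning Leah Osei's interest in Crosswind Mining NL, giving 40% + 31% = 71%.
By sibling attribution (R2), Zara Osei is treated as owning Leah Osei's 31% interest in Oakhollow Shipping BV.
Chain via Redpoint Pharma AG → Summit Realty LP → Beacon Holdings Ltd (R3): 29% × 54% × 88% × 18% = 2.480544% of Oakhollow Shipping BV.
Chain via Crosswind Mining NL → Northgate Media Ltd → Clearview Manufacturing Inc. (R3): 71% × 55% × 11% × 17% = 0.730235% of Oakhollow Shipping BV.
Direct interest in Oakhollow Shipping BV: 31%.
Aggregating (R1): 2.480544% + 0.730235% + 31% = 34.210779%.

34.210779%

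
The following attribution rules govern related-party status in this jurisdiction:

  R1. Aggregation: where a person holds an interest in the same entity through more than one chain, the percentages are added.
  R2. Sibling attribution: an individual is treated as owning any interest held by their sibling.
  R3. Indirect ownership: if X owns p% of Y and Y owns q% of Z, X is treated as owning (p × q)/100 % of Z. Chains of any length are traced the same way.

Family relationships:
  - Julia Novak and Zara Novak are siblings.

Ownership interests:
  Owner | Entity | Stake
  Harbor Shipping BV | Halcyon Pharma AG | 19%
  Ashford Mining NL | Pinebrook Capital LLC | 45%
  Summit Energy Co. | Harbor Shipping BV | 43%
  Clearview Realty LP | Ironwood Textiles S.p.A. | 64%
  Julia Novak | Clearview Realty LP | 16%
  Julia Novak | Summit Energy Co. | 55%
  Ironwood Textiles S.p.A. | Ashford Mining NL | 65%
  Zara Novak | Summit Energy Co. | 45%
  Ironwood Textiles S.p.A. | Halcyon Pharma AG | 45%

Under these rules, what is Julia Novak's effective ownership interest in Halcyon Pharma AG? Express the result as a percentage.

By sibling attribution (R2), Julia Novak is treated as also owning Zara Novak's interest in Summit Energy Co, giving 55% + 45% = 100%.
Chain via Summit Energy Co. → Harbor Shipping BV (R3): 100% × 43% × 19% = 8.17% of Halcyon Pharma AG.
Chain via Clearview Realty LP → Ironwood Textiles S.p.A. (R3): 16% × 64% × 45% = 4.608% of Halcyon Pharma AG.
Aggregating (R1): 8.17% + 4.608% = 12.778%.

12.778%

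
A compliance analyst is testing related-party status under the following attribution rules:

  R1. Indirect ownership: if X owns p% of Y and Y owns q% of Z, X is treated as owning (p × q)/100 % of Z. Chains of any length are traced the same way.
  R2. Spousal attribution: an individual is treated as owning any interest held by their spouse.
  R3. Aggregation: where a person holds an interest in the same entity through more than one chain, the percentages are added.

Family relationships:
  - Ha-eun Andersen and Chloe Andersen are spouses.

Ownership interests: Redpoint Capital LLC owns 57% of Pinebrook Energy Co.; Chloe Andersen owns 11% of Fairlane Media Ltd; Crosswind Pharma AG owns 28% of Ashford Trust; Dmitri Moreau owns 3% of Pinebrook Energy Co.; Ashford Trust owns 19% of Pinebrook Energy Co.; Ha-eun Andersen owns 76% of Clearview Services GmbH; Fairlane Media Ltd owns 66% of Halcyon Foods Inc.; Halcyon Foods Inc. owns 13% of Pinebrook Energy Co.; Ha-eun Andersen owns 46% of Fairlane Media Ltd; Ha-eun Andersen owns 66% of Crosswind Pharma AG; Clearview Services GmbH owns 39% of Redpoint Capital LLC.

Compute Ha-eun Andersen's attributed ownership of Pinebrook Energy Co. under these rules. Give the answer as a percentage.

By spousal attribution (R2), Ha-eun Andersen is treated as also owning Chloe Andersen's interest in Fairlane Media Ltd, giving 46% + 11% = 57%.
Chain via Clearview Services GmbH → Redpoint Capital LLC (R1): 76% × 39% × 57% = 16.8948% of Pinebrook Energy Co.
Chain via Crosswind Pharma AG → Ashford Trust (R1): 66% × 28% × 19% = 3.5112% of Pinebrook Energy Co.
Chain via Fairlane Media Ltd → Halcyon Foods Inc. (R1): 57% × 66% × 13% = 4.8906% of Pinebrook Energy Co.
Aggregating (R3): 16.8948% + 3.5112% + 4.8906% = 25.2966%.

25.2966%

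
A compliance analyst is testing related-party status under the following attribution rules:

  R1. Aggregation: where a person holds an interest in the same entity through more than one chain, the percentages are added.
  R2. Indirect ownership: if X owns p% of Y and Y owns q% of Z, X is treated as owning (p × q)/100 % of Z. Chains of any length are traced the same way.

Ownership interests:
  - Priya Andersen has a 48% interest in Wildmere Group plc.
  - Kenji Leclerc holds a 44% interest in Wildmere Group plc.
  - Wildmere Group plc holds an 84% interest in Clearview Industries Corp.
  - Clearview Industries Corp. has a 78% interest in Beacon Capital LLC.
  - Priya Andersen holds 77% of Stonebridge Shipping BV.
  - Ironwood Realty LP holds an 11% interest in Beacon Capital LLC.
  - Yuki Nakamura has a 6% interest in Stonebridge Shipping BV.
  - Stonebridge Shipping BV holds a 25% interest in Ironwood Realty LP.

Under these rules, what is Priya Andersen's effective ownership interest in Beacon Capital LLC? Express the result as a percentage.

Chain via Stonebridge Shipping BV → Ironwood Realty LP (R2): 77% × 25% × 11% = 2.1175% of Beacon Capital LLC.
Chain via Wildmere Group plc → Clearview Industries Corp. (R2): 48% × 84% × 78% = 31.4496% of Beacon Capital LLC.
Aggregating (R1): 2.1175% + 31.4496% = 33.5671%.

33.5671%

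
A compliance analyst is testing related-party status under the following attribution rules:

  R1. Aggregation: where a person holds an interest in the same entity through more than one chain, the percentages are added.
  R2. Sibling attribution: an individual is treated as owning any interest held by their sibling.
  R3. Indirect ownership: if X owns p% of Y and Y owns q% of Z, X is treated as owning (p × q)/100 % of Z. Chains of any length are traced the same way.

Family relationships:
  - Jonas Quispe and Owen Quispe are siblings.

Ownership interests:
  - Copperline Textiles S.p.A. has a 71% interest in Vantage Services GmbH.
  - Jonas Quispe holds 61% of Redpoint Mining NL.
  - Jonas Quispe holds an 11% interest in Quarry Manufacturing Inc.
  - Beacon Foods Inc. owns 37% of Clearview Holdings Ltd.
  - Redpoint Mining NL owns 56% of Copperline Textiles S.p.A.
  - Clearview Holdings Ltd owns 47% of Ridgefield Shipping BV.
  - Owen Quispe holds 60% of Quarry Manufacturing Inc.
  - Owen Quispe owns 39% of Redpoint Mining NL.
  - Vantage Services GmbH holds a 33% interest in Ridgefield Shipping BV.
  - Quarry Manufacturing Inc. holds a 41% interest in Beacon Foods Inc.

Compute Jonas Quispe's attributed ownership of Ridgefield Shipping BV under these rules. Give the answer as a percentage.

18.183029%

By sibling attribution (R2), Jonas Quispe is treated as also owning Owen Quispe's interest in Quarry Manufacturing Inc, giving 11% + 60% = 71%.
By sibling attribution (R2), Jonas Quispe is treated as also owning Owen Quispe's interest in Redpoint Mining NL, giving 61% + 39% = 100%.
Chain via Quarry Manufacturing Inc. → Beacon Foods Inc. → Clearview Holdings Ltd (R3): 71% × 41% × 37% × 47% = 5.062229% of Ridgefield Shipping BV.
Chain via Redpoint Mining NL → Copperline Textiles S.p.A. → Vantage Services GmbH (R3): 100% × 56% × 71% × 33% = 13.1208% of Ridgefield Shipping BV.
Aggregating (R1): 5.062229% + 13.1208% = 18.183029%.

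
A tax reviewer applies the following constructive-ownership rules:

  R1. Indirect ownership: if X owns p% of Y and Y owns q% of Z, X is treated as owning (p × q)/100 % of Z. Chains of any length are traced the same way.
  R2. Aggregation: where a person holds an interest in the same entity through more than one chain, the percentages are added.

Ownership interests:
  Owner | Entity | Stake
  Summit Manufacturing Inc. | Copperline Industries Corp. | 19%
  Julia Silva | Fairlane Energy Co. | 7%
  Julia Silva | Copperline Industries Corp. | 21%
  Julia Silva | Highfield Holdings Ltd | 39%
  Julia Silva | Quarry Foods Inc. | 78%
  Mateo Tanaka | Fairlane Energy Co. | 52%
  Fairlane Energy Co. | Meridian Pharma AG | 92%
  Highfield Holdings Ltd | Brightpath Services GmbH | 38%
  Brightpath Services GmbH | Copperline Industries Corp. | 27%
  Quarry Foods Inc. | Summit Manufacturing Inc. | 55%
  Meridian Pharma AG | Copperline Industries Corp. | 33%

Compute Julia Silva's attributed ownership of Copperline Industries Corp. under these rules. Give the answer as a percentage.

35.2776%

Chain via Quarry Foods Inc. → Summit Manufacturing Inc. (R1): 78% × 55% × 19% = 8.151% of Copperline Industries Corp.
Chain via Fairlane Energy Co. → Meridian Pharma AG (R1): 7% × 92% × 33% = 2.1252% of Copperline Industries Corp.
Chain via Highfield Holdings Ltd → Brightpath Services GmbH (R1): 39% × 38% × 27% = 4.0014% of Copperline Industries Corp.
Direct interest in Copperline Industries Corp: 21%.
Aggregating (R2): 8.151% + 2.1252% + 4.0014% + 21% = 35.2776%.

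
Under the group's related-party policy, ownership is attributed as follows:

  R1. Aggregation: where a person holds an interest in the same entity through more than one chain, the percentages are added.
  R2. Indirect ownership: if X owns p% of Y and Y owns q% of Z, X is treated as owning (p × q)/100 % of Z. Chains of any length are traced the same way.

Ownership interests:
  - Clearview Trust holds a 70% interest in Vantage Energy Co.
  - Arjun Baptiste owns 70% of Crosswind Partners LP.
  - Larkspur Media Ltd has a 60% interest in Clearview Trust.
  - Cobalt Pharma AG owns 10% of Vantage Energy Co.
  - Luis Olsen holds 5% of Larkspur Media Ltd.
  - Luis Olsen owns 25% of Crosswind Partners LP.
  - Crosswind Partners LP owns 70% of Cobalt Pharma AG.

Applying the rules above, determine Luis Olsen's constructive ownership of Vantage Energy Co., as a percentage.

3.85%

Chain via Larkspur Media Ltd → Clearview Trust (R2): 5% × 60% × 70% = 2.1% of Vantage Energy Co.
Chain via Crosswind Partners LP → Cobalt Pharma AG (R2): 25% × 70% × 10% = 1.75% of Vantage Energy Co.
Aggregating (R1): 2.1% + 1.75% = 3.85%.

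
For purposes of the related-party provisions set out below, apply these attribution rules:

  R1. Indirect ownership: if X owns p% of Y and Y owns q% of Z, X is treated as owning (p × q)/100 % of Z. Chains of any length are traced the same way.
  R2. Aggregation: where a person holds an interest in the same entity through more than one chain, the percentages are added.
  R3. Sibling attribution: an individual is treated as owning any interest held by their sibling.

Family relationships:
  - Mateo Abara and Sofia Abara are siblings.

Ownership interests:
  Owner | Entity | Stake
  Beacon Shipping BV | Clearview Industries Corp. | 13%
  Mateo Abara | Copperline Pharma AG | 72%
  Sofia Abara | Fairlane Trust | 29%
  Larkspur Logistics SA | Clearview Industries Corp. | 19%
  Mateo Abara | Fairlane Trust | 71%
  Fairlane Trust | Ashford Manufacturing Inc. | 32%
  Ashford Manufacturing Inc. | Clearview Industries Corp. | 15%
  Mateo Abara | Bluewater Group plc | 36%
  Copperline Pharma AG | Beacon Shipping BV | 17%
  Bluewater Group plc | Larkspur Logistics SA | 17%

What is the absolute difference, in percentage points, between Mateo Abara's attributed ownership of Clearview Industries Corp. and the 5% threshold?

2.554

By sibling attribution (R3), Mateo Abara is treated as also owning Sofia Abara's interest in Fairlane Trust, giving 71% + 29% = 100%.
Chain via Bluewater Group plc → Larkspur Logistics SA (R1): 36% × 17% × 19% = 1.1628% of Clearview Industries Corp.
Chain via Fairlane Trust → Ashford Manufacturing Inc. (R1): 100% × 32% × 15% = 4.8% of Clearview Industries Corp.
Chain via Copperline Pharma AG → Beacon Shipping BV (R1): 72% × 17% × 13% = 1.5912% of Clearview Industries Corp.
Aggregating (R2): 1.1628% + 4.8% + 1.5912% = 7.554%.
7.554% exceeds the 5% threshold by 2.554 percentage points.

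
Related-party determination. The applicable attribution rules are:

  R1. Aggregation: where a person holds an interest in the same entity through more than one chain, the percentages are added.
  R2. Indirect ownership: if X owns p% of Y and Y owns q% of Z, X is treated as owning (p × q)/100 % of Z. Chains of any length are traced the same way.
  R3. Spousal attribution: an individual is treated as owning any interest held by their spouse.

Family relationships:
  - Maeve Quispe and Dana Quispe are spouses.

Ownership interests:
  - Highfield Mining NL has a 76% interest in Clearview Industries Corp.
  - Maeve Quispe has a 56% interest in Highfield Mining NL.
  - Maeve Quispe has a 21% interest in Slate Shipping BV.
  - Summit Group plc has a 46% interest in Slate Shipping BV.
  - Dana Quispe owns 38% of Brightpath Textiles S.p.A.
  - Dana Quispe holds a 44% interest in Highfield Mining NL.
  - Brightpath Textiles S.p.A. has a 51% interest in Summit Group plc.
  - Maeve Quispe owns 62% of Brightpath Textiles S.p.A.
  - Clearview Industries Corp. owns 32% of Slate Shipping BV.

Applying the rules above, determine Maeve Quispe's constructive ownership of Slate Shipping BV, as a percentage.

68.78%

By spousal attribution (R3), Maeve Quispe is treated as also owning Dana Quispe's interest in Brightpath Textiles S.p.A, giving 62% + 38% = 100%.
By spousal attribution (R3), Maeve Quispe is treated as also owning Dana Quispe's interest in Highfield Mining NL, giving 56% + 44% = 100%.
Chain via Brightpath Textiles S.p.A. → Summit Group plc (R2): 100% × 51% × 46% = 23.46% of Slate Shipping BV.
Chain via Highfield Mining NL → Clearview Industries Corp. (R2): 100% × 76% × 32% = 24.32% of Slate Shipping BV.
Direct interest in Slate Shipping BV: 21%.
Aggregating (R1): 23.46% + 24.32% + 21% = 68.78%.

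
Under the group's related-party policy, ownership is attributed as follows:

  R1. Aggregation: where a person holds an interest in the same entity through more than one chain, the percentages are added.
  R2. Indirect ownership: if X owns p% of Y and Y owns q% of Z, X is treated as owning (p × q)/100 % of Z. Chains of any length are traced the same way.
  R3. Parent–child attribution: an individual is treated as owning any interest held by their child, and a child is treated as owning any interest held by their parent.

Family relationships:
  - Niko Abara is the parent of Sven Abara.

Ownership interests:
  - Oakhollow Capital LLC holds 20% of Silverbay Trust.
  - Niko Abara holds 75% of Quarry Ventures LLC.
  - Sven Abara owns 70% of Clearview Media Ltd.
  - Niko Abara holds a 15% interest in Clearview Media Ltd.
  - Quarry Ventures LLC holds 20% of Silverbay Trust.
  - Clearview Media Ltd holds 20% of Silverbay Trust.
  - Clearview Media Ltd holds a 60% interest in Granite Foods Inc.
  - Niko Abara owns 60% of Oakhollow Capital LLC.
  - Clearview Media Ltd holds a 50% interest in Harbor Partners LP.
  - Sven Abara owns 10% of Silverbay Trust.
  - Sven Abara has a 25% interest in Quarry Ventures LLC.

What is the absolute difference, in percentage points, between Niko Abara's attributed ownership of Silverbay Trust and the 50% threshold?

By parent–child attribution (R3), Niko Abara is treated as also owning Sven Abara's interest in Quarry Ventures LLC, giving 75% + 25% = 100%.
By parent–child attribution (R3), Niko Abara is treated as also owning Sven Abara's interest in Clearview Media Ltd, giving 15% + 70% = 85%.
By parent–child attribution (R3), Niko Abara is treated as owning Sven Abara's 10% interest in Silverbay Trust.
Chain via Oakhollow Capital LLC (R2): 60% × 20% = 12% of Silverbay Trust.
Chain via Quarry Ventures LLC (R2): 100% × 20% = 20% of Silverbay Trust.
Chain via Clearview Media Ltd (R2): 85% × 20% = 17% of Silverbay Trust.
Direct interest in Silverbay Trust: 10%.
Aggregating (R1): 12% + 20% + 17% + 10% = 59%.
59% exceeds the 50% threshold by 9 percentage points.

9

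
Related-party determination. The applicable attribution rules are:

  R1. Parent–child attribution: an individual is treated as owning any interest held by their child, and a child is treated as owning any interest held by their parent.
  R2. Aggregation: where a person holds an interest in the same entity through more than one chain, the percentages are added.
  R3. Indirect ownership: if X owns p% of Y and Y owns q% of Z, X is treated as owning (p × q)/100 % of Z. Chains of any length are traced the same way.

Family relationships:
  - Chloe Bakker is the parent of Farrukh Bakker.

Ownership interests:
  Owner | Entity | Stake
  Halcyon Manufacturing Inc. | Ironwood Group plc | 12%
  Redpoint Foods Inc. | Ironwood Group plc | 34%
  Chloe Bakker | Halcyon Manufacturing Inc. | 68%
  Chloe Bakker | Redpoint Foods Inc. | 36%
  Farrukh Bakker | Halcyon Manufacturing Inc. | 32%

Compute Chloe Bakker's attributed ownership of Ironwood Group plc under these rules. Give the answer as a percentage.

By parent–child attribution (R1), Chloe Bakker is treated as also owning Farrukh Bakker's interest in Halcyon Manufacturing Inc, giving 68% + 32% = 100%.
Chain via Redpoint Foods Inc. (R3): 36% × 34% = 12.24% of Ironwood Group plc.
Chain via Halcyon Manufacturing Inc. (R3): 100% × 12% = 12% of Ironwood Group plc.
Aggregating (R2): 12.24% + 12% = 24.24%.

24.24%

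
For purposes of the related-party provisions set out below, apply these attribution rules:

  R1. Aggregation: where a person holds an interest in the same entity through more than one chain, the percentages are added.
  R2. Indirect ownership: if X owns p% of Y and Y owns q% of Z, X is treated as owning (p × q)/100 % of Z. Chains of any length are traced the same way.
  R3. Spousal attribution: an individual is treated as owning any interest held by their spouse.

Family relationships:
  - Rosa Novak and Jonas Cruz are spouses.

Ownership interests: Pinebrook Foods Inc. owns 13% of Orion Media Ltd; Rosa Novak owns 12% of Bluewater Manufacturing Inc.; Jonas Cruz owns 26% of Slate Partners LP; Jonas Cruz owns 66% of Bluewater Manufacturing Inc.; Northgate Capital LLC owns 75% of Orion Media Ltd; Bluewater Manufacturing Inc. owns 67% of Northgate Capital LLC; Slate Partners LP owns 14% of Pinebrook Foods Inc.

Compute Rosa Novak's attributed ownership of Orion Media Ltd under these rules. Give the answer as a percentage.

39.6682%

By spousal attribution (R3), Rosa Novak is treated as also owning Jonas Cruz's interest in Bluewater Manufacturing Inc, giving 12% + 66% = 78%.
By spousal attribution (R3), Rosa Novak is treated as owning Jonas Cruz's 26% interest in Slate Partners LP.
Chain via Bluewater Manufacturing Inc. → Northgate Capital LLC (R2): 78% × 67% × 75% = 39.195% of Orion Media Ltd.
Chain via Slate Partners LP → Pinebrook Foods Inc. (R2): 26% × 14% × 13% = 0.4732% of Orion Media Ltd.
Aggregating (R1): 39.195% + 0.4732% = 39.6682%.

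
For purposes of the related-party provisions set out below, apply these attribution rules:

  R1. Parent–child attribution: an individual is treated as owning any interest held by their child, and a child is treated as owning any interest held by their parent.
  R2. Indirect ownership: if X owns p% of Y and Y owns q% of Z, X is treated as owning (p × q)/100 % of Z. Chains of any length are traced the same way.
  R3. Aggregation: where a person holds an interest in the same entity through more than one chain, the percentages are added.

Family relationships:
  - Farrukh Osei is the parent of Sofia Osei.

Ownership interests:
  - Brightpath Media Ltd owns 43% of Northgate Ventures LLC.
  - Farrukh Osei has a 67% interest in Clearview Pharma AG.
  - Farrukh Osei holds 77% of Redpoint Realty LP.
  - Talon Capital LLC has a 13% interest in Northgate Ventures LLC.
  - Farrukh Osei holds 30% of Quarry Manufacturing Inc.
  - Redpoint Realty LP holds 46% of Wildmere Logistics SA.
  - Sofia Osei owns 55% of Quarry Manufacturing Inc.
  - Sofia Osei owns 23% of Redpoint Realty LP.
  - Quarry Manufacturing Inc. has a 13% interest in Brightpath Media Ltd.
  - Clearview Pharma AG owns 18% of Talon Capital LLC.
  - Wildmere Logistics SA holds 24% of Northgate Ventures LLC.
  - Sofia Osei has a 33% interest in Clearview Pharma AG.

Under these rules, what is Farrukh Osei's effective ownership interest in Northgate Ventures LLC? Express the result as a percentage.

By parent–child attribution (R1), Farrukh Osei is treated as also owning Sofia Osei's interest in Quarry Manufacturing Inc, giving 30% + 55% = 85%.
By parent–child attribution (R1), Farrukh Osei is treated as also owning Sofia Osei's interest in Redpoint Realty LP, giving 77% + 23% = 100%.
By parent–child attribution (R1), Farrukh Osei is treated as also owning Sofia Osei's interest in Clearview Pharma AG, giving 67% + 33% = 100%.
Chain via Quarry Manufacturing Inc. → Brightpath Media Ltd (R2): 85% × 13% × 43% = 4.7515% of Northgate Ventures LLC.
Chain via Redpoint Realty LP → Wildmere Logistics SA (R2): 100% × 46% × 24% = 11.04% of Northgate Ventures LLC.
Chain via Clearview Pharma AG → Talon Capital LLC (R2): 100% × 18% × 13% = 2.34% of Northgate Ventures LLC.
Aggregating (R3): 4.7515% + 11.04% + 2.34% = 18.1315%.

18.1315%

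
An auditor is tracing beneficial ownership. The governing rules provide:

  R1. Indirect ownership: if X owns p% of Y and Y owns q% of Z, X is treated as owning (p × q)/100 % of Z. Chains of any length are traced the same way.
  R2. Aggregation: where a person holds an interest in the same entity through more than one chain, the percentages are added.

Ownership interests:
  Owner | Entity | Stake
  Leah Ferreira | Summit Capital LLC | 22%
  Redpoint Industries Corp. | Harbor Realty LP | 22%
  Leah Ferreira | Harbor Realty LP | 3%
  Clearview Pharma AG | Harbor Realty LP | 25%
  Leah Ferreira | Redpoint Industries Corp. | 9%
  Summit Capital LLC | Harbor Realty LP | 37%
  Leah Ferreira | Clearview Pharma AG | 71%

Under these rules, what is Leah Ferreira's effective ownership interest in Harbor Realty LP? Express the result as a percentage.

30.87%

Chain via Redpoint Industries Corp. (R1): 9% × 22% = 1.98% of Harbor Realty LP.
Chain via Clearview Pharma AG (R1): 71% × 25% = 17.75% of Harbor Realty LP.
Chain via Summit Capital LLC (R1): 22% × 37% = 8.14% of Harbor Realty LP.
Direct interest in Harbor Realty LP: 3%.
Aggregating (R2): 1.98% + 17.75% + 8.14% + 3% = 30.87%.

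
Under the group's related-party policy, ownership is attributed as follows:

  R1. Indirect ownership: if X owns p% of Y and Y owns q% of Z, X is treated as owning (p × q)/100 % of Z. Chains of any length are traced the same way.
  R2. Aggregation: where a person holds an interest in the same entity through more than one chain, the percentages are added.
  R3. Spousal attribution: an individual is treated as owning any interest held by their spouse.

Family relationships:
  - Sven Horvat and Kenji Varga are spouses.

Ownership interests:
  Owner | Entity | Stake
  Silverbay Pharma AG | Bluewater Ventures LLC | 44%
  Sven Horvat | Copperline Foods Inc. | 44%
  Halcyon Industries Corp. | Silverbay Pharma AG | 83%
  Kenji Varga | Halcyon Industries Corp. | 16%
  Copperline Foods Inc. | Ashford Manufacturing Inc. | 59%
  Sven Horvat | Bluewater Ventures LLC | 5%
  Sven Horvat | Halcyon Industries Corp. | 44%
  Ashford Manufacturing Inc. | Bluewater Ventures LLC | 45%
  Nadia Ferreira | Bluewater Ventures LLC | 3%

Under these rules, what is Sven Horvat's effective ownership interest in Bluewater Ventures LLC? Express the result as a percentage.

By spousal attribution (R3), Sven Horvat is treated as also owning Kenji Varga's interest in Halcyon Industries Corp, giving 44% + 16% = 60%.
Chain via Halcyon Industries Corp. → Silverbay Pharma AG (R1): 60% × 83% × 44% = 21.912% of Bluewater Ventures LLC.
Chain via Copperline Foods Inc. → Ashford Manufacturing Inc. (R1): 44% × 59% × 45% = 11.682% of Bluewater Ventures LLC.
Direct interest in Bluewater Ventures LLC: 5%.
Aggregating (R2): 21.912% + 11.682% + 5% = 38.594%.

38.594%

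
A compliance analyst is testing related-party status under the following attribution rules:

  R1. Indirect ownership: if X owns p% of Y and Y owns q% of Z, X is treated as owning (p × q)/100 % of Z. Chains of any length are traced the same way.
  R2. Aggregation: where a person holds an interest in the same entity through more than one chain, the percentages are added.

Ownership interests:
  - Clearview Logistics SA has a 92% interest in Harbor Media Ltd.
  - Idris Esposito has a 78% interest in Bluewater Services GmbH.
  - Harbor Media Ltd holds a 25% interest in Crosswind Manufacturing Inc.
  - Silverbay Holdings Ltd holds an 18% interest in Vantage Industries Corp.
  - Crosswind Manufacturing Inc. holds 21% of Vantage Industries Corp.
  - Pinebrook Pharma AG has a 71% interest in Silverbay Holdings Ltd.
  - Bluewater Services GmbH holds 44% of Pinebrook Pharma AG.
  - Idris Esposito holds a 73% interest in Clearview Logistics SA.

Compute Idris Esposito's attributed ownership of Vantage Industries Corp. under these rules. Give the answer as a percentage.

Chain via Bluewater Services GmbH → Pinebrook Pharma AG → Silverbay Holdings Ltd (R1): 78% × 44% × 71% × 18% = 4.386096% of Vantage Industries Corp.
Chain via Clearview Logistics SA → Harbor Media Ltd → Crosswind Manufacturing Inc. (R1): 73% × 92% × 25% × 21% = 3.5259% of Vantage Industries Corp.
Aggregating (R2): 4.386096% + 3.5259% = 7.911996%.

7.911996%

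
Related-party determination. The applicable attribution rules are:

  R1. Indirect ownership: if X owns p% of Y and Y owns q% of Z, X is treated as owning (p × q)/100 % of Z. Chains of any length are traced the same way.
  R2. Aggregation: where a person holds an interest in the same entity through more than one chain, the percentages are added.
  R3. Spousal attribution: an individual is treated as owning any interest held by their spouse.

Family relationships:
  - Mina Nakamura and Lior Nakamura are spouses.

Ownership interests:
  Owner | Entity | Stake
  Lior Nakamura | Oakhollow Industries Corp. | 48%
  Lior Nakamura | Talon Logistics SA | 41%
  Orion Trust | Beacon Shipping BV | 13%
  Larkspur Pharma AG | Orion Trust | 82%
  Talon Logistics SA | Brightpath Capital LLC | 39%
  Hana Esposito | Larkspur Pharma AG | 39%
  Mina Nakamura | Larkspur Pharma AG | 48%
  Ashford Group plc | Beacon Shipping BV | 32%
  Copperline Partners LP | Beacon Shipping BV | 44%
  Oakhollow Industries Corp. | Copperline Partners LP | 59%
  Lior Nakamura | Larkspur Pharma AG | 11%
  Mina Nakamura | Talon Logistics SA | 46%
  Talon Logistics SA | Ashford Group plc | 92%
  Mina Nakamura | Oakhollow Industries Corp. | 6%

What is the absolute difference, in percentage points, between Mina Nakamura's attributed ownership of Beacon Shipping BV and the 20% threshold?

By spousal attribution (R3), Mina Nakamura is treated as also owning Lior Nakamura's interest in Oakhollow Industries Corp, giving 6% + 48% = 54%.
By spousal attribution (R3), Mina Nakamura is treated as also owning Lior Nakamura's interest in Talon Logistics SA, giving 46% + 41% = 87%.
By spousal attribution (R3), Mina Nakamura is treated as also owning Lior Nakamura's interest in Larkspur Pharma AG, giving 48% + 11% = 59%.
Chain via Oakhollow Industries Corp. → Copperline Partners LP (R1): 54% × 59% × 44% = 14.0184% of Beacon Shipping BV.
Chain via Talon Logistics SA → Ashford Group plc (R1): 87% × 92% × 32% = 25.6128% of Beacon Shipping BV.
Chain via Larkspur Pharma AG → Orion Trust (R1): 59% × 82% × 13% = 6.2894% of Beacon Shipping BV.
Aggregating (R2): 14.0184% + 25.6128% + 6.2894% = 45.9206%.
45.9206% exceeds the 20% threshold by 25.9206 percentage points.

25.9206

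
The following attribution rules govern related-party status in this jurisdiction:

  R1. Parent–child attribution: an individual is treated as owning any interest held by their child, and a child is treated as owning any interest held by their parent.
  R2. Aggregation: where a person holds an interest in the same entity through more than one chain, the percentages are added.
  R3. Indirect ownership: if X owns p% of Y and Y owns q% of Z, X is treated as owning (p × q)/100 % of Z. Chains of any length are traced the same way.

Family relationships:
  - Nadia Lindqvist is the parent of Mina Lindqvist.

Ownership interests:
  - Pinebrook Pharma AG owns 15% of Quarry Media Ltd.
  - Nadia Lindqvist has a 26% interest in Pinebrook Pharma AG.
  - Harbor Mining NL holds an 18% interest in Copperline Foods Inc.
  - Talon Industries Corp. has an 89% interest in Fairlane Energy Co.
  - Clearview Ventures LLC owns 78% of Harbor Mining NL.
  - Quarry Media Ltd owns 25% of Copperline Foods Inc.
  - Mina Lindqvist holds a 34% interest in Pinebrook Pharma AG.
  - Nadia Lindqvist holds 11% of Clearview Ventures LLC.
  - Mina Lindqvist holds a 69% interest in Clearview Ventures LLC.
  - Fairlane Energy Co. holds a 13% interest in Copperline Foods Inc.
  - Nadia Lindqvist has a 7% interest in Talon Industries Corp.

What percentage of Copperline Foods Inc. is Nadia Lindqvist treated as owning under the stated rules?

14.2919%

By parent–child attribution (R1), Nadia Lindqvist is treated as also owning Mina Lindqvist's interest in Clearview Ventures LLC, giving 11% + 69% = 80%.
By parent–child attribution (R1), Nadia Lindqvist is treated as also owning Mina Lindqvist's interest in Pinebrook Pharma AG, giving 26% + 34% = 60%.
Chain via Talon Industries Corp. → Fairlane Energy Co. (R3): 7% × 89% × 13% = 0.8099% of Copperline Foods Inc.
Chain via Clearview Ventures LLC → Harbor Mining NL (R3): 80% × 78% × 18% = 11.232% of Copperline Foods Inc.
Chain via Pinebrook Pharma AG → Quarry Media Ltd (R3): 60% × 15% × 25% = 2.25% of Copperline Foods Inc.
Aggregating (R2): 0.8099% + 11.232% + 2.25% = 14.2919%.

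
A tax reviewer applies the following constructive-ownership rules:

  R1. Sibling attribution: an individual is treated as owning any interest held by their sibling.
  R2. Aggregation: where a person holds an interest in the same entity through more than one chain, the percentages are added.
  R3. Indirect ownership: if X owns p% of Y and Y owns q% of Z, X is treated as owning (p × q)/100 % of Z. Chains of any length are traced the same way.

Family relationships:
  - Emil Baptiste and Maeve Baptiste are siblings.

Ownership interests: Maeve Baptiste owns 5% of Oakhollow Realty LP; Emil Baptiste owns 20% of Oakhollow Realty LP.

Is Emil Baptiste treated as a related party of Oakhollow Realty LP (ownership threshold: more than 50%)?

No

By sibling attribution (R1), Emil Baptiste is treated as also owning Maeve Baptiste's interest in Oakhollow Realty LP, giving 20% + 5% = 25%.
Direct interest in Oakhollow Realty LP: 25%.
25% does not exceed the 50% threshold, so Emil is not a related party to Oakhollow Realty LP.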